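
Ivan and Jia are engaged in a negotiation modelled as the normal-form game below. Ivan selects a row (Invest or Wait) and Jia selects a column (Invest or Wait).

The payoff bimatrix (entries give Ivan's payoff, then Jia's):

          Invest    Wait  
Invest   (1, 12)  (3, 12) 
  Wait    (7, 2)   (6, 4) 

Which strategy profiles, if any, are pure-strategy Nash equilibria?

(Invest, Invest): Ivan prefers Wait (7 > 1) — not an equilibrium.
(Invest, Wait): Ivan prefers Wait (6 > 3) — not an equilibrium.
(Wait, Invest): Jia prefers Wait (4 > 2) — not an equilibrium.
(Wait, Wait): Ivan gets 6 ≥ 3 from Invest, and Jia gets 4 ≥ 2 from Invest — Nash equilibrium.

(Wait, Wait)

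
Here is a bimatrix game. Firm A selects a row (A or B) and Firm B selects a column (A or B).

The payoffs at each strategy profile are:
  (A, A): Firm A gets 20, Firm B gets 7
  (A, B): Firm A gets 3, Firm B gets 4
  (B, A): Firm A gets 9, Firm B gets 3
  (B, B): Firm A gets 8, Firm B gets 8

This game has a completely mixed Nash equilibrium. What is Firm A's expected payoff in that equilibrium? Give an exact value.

First find q, the probability Firm B plays A, from Firm A's indifference between A and B: 20q + 3(1−q) = 9q + 8(1−q), giving q = 5/16.
Since Firm A is indifferent in equilibrium, Firm A's expected payoff equals the payoff from either row against (5/16, 11/16). Using A: 20(5/16) + 3(11/16) = 133/16.

133/16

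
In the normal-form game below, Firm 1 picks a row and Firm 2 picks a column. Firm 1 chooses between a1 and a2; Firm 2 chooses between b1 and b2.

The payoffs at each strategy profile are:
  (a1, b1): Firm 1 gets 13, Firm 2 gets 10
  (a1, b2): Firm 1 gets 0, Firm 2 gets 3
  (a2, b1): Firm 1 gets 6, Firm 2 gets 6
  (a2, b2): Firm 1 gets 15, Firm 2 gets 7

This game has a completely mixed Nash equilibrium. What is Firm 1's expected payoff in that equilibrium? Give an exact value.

195/22

First find q, the probability Firm 2 plays b1, from Firm 1's indifference between a1 and a2: 13q = 6q + 15(1−q), giving q = 15/22.
Since Firm 1 is indifferent in equilibrium, Firm 1's expected payoff equals the payoff from either row against (15/22, 7/22). Using a1: 13(15/22) = 195/22.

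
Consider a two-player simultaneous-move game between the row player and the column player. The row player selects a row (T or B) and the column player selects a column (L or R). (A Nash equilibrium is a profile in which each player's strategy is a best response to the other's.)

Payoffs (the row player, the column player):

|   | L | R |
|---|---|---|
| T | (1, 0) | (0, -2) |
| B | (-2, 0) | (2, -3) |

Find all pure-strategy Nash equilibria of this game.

(T, L)

(T, L): the row player gets 1 ≥ -2 from B, and the column player gets 0 ≥ -2 from R — Nash equilibrium.
(T, R): the row player prefers B (2 > 0); the column player prefers L (0 > -2) — not an equilibrium.
(B, L): the row player prefers T (1 > -2) — not an equilibrium.
(B, R): the column player prefers L (0 > -3) — not an equilibrium.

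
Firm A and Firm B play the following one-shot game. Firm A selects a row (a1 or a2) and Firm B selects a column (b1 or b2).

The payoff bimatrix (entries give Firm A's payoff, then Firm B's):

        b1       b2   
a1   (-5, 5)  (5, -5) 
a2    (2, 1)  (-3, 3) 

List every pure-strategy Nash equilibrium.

(a1, b1): Firm A prefers a2 (2 > -5) — not an equilibrium.
(a1, b2): Firm B prefers b1 (5 > -5) — not an equilibrium.
(a2, b1): Firm B prefers b2 (3 > 1) — not an equilibrium.
(a2, b2): Firm A prefers a1 (5 > -3) — not an equilibrium.

none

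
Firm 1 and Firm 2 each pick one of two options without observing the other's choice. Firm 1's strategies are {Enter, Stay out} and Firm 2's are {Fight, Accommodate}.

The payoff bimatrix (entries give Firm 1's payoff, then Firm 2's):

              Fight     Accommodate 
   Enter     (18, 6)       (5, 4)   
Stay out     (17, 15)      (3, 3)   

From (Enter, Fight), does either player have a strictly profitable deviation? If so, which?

Neither

Firm 1 at (Enter, Fight) earns 18; deviating to Stay out yields 17 — not better.
Firm 2 earns 6; deviating to Accommodate yields 4 — not better.
Neither player can strictly improve; the profile is a Nash equilibrium.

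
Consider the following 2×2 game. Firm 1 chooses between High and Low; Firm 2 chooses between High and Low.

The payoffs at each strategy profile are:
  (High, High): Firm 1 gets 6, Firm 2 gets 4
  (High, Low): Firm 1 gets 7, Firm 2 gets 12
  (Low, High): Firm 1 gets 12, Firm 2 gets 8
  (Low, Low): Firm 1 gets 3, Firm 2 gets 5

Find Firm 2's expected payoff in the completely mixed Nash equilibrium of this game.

First find x, the probability Firm 1 plays High, from Firm 2's indifference between High and Low: 4x + 8(1−x) = 12x + 5(1−x), giving x = 3/11.
Since Firm 2 is indifferent in equilibrium, Firm 2's expected payoff equals the payoff from either column against (3/11, 8/11). Using High: 4(3/11) + 8(8/11) = 76/11.

76/11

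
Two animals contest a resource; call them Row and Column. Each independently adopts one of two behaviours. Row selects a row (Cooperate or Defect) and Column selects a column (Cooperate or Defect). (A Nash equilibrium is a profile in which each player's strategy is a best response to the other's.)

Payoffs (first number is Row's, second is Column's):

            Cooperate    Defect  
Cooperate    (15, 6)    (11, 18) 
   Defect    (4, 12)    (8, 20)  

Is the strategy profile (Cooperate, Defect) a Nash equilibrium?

At (Cooperate, Defect), Row earns 11; switching to Defect would give 8, so Row has no profitable deviation.
Column earns 18; switching to Cooperate would give 6, so Column has no profitable deviation.
Neither player can gain by a unilateral deviation, so this profile is a Nash equilibrium.

Yes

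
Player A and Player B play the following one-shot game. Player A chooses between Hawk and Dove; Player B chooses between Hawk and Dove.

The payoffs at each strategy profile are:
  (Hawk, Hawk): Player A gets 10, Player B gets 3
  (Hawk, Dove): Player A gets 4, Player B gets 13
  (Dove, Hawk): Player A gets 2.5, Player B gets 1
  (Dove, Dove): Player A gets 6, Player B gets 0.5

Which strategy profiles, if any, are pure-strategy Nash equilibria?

none

(Hawk, Hawk): Player B prefers Dove (13 > 3) — not an equilibrium.
(Hawk, Dove): Player A prefers Dove (6 > 4) — not an equilibrium.
(Dove, Hawk): Player A prefers Hawk (10 > 2.5) — not an equilibrium.
(Dove, Dove): Player B prefers Hawk (1 > 0.5) — not an equilibrium.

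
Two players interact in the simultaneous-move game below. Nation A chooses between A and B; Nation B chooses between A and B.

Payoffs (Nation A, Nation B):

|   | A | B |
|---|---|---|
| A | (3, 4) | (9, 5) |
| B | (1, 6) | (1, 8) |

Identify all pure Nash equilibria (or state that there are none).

(A, B)

(A, A): Nation B prefers B (5 > 4) — not an equilibrium.
(A, B): Nation A gets 9 ≥ 1 from B, and Nation B gets 5 ≥ 4 from A — Nash equilibrium.
(B, A): Nation A prefers A (3 > 1); Nation B prefers B (8 > 6) — not an equilibrium.
(B, B): Nation A prefers A (9 > 1) — not an equilibrium.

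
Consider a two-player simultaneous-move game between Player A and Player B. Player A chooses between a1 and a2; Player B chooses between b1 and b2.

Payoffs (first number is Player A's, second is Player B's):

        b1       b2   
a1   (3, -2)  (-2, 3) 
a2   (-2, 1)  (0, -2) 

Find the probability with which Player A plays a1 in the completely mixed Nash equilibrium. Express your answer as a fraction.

3/8

Let p be the probability that Player A plays a1. In a completely mixed equilibrium, Player B must be indifferent between b1 and b2.
Player B's expected payoff from b1 is −2p + (1−p); from b2 it is 3p − 2(1−p).
Setting these equal: −3p + 1 = 5p − 2, so p = 3/8.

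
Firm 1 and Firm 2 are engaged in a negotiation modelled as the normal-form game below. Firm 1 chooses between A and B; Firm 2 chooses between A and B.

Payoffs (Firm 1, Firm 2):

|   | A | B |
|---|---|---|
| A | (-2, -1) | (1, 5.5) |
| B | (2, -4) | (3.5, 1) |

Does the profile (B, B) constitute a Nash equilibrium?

At (B, B), Firm 1 earns 3.5; switching to A would give 1, so Firm 1 has no profitable deviation.
Firm 2 earns 1; switching to A would give -4, so Firm 2 has no profitable deviation.
Neither player can gain by a unilateral deviation, so this profile is a Nash equilibrium.

Yes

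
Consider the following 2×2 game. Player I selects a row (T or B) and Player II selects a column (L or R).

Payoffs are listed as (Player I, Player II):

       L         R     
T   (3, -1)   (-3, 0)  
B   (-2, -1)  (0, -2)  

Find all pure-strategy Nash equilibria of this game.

(T, L): Player II prefers R (0 > -1) — not an equilibrium.
(T, R): Player I prefers B (0 > -3) — not an equilibrium.
(B, L): Player I prefers T (3 > -2) — not an equilibrium.
(B, R): Player II prefers L (-1 > -2) — not an equilibrium.

none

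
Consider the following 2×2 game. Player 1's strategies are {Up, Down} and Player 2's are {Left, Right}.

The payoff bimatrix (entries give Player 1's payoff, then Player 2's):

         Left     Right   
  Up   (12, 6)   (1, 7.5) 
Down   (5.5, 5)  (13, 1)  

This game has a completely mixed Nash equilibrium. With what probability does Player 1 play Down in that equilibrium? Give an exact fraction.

Let p be the probability that Player 1 plays Up. In a completely mixed equilibrium, Player 2 must be indifferent between Left and Right.
Player 2's expected payoff from Left is 6p + 5(1−p); from Right it is 7.5p + (1−p).
Setting these equal: p + 5 = 6.5p + 1, so p = 8/11.
Therefore Player 1 plays Down with probability 1 − 8/11 = 3/11.

3/11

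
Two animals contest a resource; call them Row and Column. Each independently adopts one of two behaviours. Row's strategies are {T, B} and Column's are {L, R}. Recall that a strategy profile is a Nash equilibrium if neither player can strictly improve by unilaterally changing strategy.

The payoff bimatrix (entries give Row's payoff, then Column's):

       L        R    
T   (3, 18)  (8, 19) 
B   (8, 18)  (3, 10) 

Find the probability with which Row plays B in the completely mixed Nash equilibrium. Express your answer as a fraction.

1/9

Let r be the probability that Row plays T. In a completely mixed equilibrium, Column must be indifferent between L and R.
Column's expected payoff from L is 18r + 18(1−r); from R it is 19r + 10(1−r).
Setting these equal: 18 = 9r + 10, so r = 8/9.
Therefore Row plays B with probability 1 − 8/9 = 1/9.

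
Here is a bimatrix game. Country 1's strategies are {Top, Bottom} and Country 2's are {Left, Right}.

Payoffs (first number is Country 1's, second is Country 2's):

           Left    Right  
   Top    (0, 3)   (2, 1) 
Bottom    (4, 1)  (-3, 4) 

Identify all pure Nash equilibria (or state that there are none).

none

(Top, Left): Country 1 prefers Bottom (4 > 0) — not an equilibrium.
(Top, Right): Country 2 prefers Left (3 > 1) — not an equilibrium.
(Bottom, Left): Country 2 prefers Right (4 > 1) — not an equilibrium.
(Bottom, Right): Country 1 prefers Top (2 > -3) — not an equilibrium.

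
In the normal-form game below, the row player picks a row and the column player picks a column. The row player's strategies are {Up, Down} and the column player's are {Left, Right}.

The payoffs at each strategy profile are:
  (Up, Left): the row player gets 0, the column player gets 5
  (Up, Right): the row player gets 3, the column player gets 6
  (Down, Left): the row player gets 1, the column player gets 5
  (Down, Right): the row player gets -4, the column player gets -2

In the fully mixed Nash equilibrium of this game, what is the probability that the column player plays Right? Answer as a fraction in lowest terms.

Let c be the probability that the column player plays Left. In a completely mixed equilibrium, the row player must be indifferent between Up and Down.
The row player's expected payoff from Up is 3(1−c); from Down it is c − 4(1−c).
Setting these equal: −3c + 3 = 5c − 4, so c = 7/8.
Therefore the column player plays Right with probability 1 − 7/8 = 1/8.

1/8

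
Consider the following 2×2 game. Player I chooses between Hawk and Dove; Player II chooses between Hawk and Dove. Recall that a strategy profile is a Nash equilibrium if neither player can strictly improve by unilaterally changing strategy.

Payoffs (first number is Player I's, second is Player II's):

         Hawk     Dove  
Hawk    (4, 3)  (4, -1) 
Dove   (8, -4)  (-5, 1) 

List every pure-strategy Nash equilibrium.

none

(Hawk, Hawk): Player I prefers Dove (8 > 4) — not an equilibrium.
(Hawk, Dove): Player II prefers Hawk (3 > -1) — not an equilibrium.
(Dove, Hawk): Player II prefers Dove (1 > -4) — not an equilibrium.
(Dove, Dove): Player I prefers Hawk (4 > -5) — not an equilibrium.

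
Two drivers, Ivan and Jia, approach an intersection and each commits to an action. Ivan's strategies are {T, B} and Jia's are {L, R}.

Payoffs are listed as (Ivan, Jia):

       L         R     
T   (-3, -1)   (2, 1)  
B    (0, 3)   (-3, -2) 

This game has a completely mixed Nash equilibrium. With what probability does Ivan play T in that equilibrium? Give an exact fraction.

5/7

Let x be the probability that Ivan plays T. In a completely mixed equilibrium, Jia must be indifferent between L and R.
Jia's expected payoff from L is −x + 3(1−x); from R it is x − 2(1−x).
Setting these equal: −4x + 3 = 3x − 2, so x = 5/7.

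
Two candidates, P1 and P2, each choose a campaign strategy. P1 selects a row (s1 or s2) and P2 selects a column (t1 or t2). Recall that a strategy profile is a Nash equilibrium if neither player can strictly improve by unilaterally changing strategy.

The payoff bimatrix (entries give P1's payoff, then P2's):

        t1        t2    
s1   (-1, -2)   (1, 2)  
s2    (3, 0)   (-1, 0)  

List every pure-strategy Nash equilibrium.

(s1, t1): P1 prefers s2 (3 > -1); P2 prefers t2 (2 > -2) — not an equilibrium.
(s1, t2): P1 gets 1 ≥ -1 from s2, and P2 gets 2 ≥ -2 from t1 — Nash equilibrium.
(s2, t1): P1 gets 3 ≥ -1 from s1, and P2 gets 0 ≥ 0 from t2 — Nash equilibrium.
(s2, t2): P1 prefers s1 (1 > -1) — not an equilibrium.

(s1, t2) and (s2, t1)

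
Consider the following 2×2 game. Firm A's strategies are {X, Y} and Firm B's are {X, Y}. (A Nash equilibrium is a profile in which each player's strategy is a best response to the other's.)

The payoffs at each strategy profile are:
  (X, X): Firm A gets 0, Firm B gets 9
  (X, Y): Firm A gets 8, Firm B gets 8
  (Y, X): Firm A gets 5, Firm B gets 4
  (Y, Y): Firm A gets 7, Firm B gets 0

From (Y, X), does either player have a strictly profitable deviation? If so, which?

Firm A at (Y, X) earns 5; deviating to X yields 0 — not better.
Firm B earns 4; deviating to Y yields 0 — not better.
Neither player can strictly improve; the profile is a Nash equilibrium.

Neither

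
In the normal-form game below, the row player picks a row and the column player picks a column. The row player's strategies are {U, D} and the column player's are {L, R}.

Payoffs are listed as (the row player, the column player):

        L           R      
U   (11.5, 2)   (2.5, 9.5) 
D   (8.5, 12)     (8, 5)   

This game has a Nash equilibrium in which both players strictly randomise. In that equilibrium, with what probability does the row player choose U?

Let p be the probability that the row player plays U. In a completely mixed equilibrium, the column player must be indifferent between L and R.
The column player's expected payoff from L is 2p + 12(1−p); from R it is 9.5p + 5(1−p).
Setting these equal: −10p + 12 = 4.5p + 5, so p = 14/29.

14/29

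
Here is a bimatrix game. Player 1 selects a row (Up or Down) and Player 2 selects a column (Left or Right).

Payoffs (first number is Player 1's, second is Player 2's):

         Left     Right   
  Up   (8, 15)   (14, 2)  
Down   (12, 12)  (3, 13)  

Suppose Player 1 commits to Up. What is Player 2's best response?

Left

Against Up, Player 2 earns 15 from Left and 2 from Right.
So Left is the best response.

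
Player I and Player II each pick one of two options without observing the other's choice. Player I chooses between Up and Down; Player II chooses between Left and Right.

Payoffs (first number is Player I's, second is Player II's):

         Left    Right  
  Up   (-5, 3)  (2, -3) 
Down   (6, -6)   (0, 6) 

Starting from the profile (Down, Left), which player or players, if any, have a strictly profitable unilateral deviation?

Player I at (Down, Left) earns 6; deviating to Up yields -5 — not better.
Player II earns -6; deviating to Right yields 6 — a strict improvement.
Only Player II has a strictly profitable deviation.

Player II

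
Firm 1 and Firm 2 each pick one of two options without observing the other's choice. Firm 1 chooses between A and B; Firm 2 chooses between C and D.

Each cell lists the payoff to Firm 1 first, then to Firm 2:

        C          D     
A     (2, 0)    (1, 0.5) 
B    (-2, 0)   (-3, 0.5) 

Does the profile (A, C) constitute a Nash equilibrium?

No

At (A, C), Firm 1 earns 2; switching to B would give -2, so Firm 1 has no profitable deviation.
Firm 2 earns 0; switching to D would give 0.5, so Firm 2 would deviate.
Since at least one player can profitably deviate, this is not a Nash equilibrium.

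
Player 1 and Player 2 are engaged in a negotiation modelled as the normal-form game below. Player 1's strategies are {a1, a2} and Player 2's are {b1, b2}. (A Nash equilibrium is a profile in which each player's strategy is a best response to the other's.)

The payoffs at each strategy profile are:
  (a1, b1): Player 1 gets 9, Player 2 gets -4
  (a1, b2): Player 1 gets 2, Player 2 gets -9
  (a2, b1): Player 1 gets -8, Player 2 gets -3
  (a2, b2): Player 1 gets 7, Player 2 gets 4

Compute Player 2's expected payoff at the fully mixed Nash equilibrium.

First find x, the probability Player 1 plays a1, from Player 2's indifference between b1 and b2: −4x − 3(1−x) = −9x + 4(1−x), giving x = 7/12.
Since Player 2 is indifferent in equilibrium, Player 2's expected payoff equals the payoff from either column against (7/12, 5/12). Using b1: −4(7/12) − 3(5/12) = -43/12.

-43/12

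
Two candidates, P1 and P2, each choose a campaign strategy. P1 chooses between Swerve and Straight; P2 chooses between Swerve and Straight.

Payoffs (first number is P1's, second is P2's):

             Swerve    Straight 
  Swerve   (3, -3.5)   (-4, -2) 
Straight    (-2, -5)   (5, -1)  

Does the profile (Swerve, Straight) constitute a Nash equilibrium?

At (Swerve, Straight), P1 earns -4; switching to Straight would give 5, so P1 would deviate.
P2 earns -2; switching to Swerve would give -3.5, so P2 has no profitable deviation.
Since at least one player can profitably deviate, this is not a Nash equilibrium.

No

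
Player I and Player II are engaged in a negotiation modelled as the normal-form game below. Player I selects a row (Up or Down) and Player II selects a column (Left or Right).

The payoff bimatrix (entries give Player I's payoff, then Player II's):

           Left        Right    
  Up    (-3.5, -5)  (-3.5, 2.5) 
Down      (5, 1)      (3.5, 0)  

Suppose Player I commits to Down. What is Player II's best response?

Against Down, Player II earns 1 from Left and 0 from Right.
So Left is the best response.

Left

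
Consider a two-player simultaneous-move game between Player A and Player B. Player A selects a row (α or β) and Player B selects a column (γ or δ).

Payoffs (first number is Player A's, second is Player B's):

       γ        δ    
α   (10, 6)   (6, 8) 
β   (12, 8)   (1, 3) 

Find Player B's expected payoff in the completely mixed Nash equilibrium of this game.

First find p, the probability Player A plays α, from Player B's indifference between γ and δ: 6p + 8(1−p) = 8p + 3(1−p), giving p = 5/7.
Since Player B is indifferent in equilibrium, Player B's expected payoff equals the payoff from either column against (5/7, 2/7). Using γ: 6(5/7) + 8(2/7) = 46/7.

46/7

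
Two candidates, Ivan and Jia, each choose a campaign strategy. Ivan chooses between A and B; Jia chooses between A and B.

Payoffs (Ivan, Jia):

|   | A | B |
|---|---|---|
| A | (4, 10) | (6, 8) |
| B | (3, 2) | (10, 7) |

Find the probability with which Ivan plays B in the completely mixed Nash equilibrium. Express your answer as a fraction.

2/7

Let p be the probability that Ivan plays A. In a completely mixed equilibrium, Jia must be indifferent between A and B.
Jia's expected payoff from A is 10p + 2(1−p); from B it is 8p + 7(1−p).
Setting these equal: 8p + 2 = p + 7, so p = 5/7.
Therefore Ivan plays B with probability 1 − 5/7 = 2/7.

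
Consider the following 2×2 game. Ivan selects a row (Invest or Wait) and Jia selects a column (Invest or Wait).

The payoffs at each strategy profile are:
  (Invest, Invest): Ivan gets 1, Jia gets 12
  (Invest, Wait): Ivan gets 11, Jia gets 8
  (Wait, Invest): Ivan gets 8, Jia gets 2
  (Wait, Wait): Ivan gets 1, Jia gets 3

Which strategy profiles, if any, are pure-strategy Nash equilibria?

(Invest, Invest): Ivan prefers Wait (8 > 1) — not an equilibrium.
(Invest, Wait): Jia prefers Invest (12 > 8) — not an equilibrium.
(Wait, Invest): Jia prefers Wait (3 > 2) — not an equilibrium.
(Wait, Wait): Ivan prefers Invest (11 > 1) — not an equilibrium.

none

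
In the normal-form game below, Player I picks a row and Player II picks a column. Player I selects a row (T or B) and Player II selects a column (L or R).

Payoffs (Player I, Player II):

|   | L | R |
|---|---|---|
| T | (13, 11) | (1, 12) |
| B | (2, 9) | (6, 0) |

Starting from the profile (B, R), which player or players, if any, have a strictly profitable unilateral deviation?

Player II

Player I at (B, R) earns 6; deviating to T yields 1 — not better.
Player II earns 0; deviating to L yields 9 — a strict improvement.
Only Player II has a strictly profitable deviation.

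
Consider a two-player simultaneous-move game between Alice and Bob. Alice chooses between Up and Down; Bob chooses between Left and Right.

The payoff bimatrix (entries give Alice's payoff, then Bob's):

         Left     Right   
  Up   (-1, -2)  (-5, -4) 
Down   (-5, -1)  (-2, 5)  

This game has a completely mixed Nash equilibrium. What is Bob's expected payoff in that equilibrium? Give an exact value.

First find x, the probability Alice plays Up, from Bob's indifference between Left and Right: −2x − (1−x) = −4x + 5(1−x), giving x = 3/4.
Since Bob is indifferent in equilibrium, Bob's expected payoff equals the payoff from either column against (3/4, 1/4). Using Left: −2(3/4) − (1/4) = -7/4.

-7/4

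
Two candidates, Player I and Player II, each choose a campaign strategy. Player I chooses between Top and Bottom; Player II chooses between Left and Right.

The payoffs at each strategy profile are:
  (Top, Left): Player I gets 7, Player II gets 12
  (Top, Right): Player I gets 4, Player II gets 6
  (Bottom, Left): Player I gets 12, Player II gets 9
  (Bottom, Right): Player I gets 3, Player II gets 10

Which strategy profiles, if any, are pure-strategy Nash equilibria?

(Top, Left): Player I prefers Bottom (12 > 7) — not an equilibrium.
(Top, Right): Player II prefers Left (12 > 6) — not an equilibrium.
(Bottom, Left): Player II prefers Right (10 > 9) — not an equilibrium.
(Bottom, Right): Player I prefers Top (4 > 3) — not an equilibrium.

none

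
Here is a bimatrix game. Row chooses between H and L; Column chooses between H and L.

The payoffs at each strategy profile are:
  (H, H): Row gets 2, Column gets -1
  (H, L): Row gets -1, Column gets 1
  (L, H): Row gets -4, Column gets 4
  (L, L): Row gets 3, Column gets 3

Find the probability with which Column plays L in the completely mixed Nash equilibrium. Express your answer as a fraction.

Let c be the probability that Column plays H. In a completely mixed equilibrium, Row must be indifferent between H and L.
Row's expected payoff from H is 2c − (1−c); from L it is −4c + 3(1−c).
Setting these equal: 3c − 1 = −7c + 3, so c = 2/5.
Therefore Column plays L with probability 1 − 2/5 = 3/5.

3/5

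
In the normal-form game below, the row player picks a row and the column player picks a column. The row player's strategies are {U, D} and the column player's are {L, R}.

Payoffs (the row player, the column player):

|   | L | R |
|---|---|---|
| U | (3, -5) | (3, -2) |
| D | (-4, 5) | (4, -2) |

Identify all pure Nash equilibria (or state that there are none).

none

(U, L): the column player prefers R (-2 > -5) — not an equilibrium.
(U, R): the row player prefers D (4 > 3) — not an equilibrium.
(D, L): the row player prefers U (3 > -4) — not an equilibrium.
(D, R): the column player prefers L (5 > -2) — not an equilibrium.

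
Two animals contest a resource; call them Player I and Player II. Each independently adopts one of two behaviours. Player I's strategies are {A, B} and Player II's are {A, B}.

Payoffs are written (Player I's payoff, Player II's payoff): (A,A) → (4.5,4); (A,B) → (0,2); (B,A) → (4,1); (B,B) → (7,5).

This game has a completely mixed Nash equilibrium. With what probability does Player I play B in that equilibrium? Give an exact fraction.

1/3

Let p be the probability that Player I plays A. In a completely mixed equilibrium, Player II must be indifferent between A and B.
Player II's expected payoff from A is 4p + (1−p); from B it is 2p + 5(1−p).
Setting these equal: 3p + 1 = −3p + 5, so p = 2/3.
Therefore Player I plays B with probability 1 − 2/3 = 1/3.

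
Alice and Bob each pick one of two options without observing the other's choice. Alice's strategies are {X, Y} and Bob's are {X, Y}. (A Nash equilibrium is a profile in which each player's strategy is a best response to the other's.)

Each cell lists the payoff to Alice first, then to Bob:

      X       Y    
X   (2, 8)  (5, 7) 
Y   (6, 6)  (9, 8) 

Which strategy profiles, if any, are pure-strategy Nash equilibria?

(Y, Y)

(X, X): Alice prefers Y (6 > 2) — not an equilibrium.
(X, Y): Alice prefers Y (9 > 5); Bob prefers X (8 > 7) — not an equilibrium.
(Y, X): Bob prefers Y (8 > 6) — not an equilibrium.
(Y, Y): Alice gets 9 ≥ 5 from X, and Bob gets 8 ≥ 6 from X — Nash equilibrium.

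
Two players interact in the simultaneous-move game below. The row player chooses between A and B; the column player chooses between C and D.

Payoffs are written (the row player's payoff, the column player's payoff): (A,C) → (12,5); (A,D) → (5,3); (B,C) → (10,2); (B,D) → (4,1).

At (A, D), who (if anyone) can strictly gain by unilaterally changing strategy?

The column player

The row player at (A, D) earns 5; deviating to B yields 4 — not better.
The column player earns 3; deviating to C yields 5 — a strict improvement.
Only the column player has a strictly profitable deviation.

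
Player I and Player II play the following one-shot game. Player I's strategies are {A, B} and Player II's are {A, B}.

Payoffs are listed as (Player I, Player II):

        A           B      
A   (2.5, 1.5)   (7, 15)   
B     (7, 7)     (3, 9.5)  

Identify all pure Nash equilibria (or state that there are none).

(A, A): Player I prefers B (7 > 2.5); Player II prefers B (15 > 1.5) — not an equilibrium.
(A, B): Player I gets 7 ≥ 3 from B, and Player II gets 15 ≥ 1.5 from A — Nash equilibrium.
(B, A): Player II prefers B (9.5 > 7) — not an equilibrium.
(B, B): Player I prefers A (7 > 3) — not an equilibrium.

(A, B)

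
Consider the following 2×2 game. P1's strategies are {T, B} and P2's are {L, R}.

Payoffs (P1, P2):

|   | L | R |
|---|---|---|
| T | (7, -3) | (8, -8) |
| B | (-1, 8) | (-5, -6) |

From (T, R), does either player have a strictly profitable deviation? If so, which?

P2

P1 at (T, R) earns 8; deviating to B yields -5 — not better.
P2 earns -8; deviating to L yields -3 — a strict improvement.
Only P2 has a strictly profitable deviation.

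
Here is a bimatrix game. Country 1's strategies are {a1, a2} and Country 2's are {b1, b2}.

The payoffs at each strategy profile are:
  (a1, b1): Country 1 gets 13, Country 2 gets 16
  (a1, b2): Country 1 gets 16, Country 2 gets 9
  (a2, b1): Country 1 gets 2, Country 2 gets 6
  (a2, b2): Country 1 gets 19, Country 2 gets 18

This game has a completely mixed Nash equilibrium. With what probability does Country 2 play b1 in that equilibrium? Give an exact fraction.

3/14

Let y be the probability that Country 2 plays b1. In a completely mixed equilibrium, Country 1 must be indifferent between a1 and a2.
Country 1's expected payoff from a1 is 13y + 16(1−y); from a2 it is 2y + 19(1−y).
Setting these equal: −3y + 16 = −17y + 19, so y = 3/14.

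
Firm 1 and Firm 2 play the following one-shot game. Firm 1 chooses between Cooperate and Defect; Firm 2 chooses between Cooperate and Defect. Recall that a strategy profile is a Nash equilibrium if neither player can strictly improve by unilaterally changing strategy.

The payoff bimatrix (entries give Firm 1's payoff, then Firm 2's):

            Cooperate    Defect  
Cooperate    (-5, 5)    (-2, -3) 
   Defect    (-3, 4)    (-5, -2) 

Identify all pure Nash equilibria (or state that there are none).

(Cooperate, Cooperate): Firm 1 prefers Defect (-3 > -5) — not an equilibrium.
(Cooperate, Defect): Firm 2 prefers Cooperate (5 > -3) — not an equilibrium.
(Defect, Cooperate): Firm 1 gets -3 ≥ -5 from Cooperate, and Firm 2 gets 4 ≥ -2 from Defect — Nash equilibrium.
(Defect, Defect): Firm 1 prefers Cooperate (-2 > -5); Firm 2 prefers Cooperate (4 > -2) — not an equilibrium.

(Defect, Cooperate)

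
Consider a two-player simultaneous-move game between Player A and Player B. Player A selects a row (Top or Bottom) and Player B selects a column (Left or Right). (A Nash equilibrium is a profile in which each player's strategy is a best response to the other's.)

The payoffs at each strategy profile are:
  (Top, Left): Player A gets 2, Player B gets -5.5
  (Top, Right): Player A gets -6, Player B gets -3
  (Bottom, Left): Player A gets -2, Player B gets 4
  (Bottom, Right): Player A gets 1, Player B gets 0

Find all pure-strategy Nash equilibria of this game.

none

(Top, Left): Player B prefers Right (-3 > -5.5) — not an equilibrium.
(Top, Right): Player A prefers Bottom (1 > -6) — not an equilibrium.
(Bottom, Left): Player A prefers Top (2 > -2) — not an equilibrium.
(Bottom, Right): Player B prefers Left (4 > 0) — not an equilibrium.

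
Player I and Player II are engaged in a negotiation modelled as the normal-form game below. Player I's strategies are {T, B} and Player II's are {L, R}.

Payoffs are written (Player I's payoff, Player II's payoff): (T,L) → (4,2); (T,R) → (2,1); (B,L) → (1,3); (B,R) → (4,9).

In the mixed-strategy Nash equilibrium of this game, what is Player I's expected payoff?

First find y, the probability Player II plays L, from Player I's indifference between T and B: 4y + 2(1−y) = y + 4(1−y), giving y = 2/5.
Since Player I is indifferent in equilibrium, Player I's expected payoff equals the payoff from either row against (2/5, 3/5). Using T: 4(2/5) + 2(3/5) = 14/5.

14/5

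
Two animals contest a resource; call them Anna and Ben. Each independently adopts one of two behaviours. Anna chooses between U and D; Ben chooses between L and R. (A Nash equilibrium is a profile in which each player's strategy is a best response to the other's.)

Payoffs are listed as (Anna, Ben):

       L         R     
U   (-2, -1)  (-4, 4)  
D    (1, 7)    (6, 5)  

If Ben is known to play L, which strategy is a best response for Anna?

Against L, Anna earns -2 from U and 1 from D.
So D is the best response.

D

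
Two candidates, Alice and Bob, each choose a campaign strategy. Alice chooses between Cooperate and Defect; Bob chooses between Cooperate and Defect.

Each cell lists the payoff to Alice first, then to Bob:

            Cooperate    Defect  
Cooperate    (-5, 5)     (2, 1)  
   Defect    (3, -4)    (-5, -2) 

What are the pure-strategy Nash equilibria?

none

(Cooperate, Cooperate): Alice prefers Defect (3 > -5) — not an equilibrium.
(Cooperate, Defect): Bob prefers Cooperate (5 > 1) — not an equilibrium.
(Defect, Cooperate): Bob prefers Defect (-2 > -4) — not an equilibrium.
(Defect, Defect): Alice prefers Cooperate (2 > -5) — not an equilibrium.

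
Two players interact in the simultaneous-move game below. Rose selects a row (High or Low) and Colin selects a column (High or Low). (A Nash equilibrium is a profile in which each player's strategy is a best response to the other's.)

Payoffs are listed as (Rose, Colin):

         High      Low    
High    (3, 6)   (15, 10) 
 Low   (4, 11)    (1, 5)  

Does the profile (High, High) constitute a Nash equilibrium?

No

At (High, High), Rose earns 3; switching to Low would give 4, so Rose would deviate.
Colin earns 6; switching to Low would give 10, so Colin would deviate.
Since at least one player can profitably deviate, this is not a Nash equilibrium.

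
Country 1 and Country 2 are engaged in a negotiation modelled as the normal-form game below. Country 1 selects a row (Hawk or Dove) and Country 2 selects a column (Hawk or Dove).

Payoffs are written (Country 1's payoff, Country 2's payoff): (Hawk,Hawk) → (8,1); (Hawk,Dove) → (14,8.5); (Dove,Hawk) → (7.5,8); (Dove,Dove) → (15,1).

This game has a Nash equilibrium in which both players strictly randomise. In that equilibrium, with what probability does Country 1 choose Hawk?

14/29

Let x be the probability that Country 1 plays Hawk. In a completely mixed equilibrium, Country 2 must be indifferent between Hawk and Dove.
Country 2's expected payoff from Hawk is x + 8(1−x); from Dove it is 8.5x + (1−x).
Setting these equal: −7x + 8 = 7.5x + 1, so x = 14/29.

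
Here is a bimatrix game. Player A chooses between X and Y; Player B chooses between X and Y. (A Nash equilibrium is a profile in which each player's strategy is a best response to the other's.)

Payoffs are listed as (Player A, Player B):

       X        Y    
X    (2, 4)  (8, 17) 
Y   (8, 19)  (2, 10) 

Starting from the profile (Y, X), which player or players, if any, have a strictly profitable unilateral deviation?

Player A at (Y, X) earns 8; deviating to X yields 2 — not better.
Player B earns 19; deviating to Y yields 10 — not better.
Neither player can strictly improve; the profile is a Nash equilibrium.

Neither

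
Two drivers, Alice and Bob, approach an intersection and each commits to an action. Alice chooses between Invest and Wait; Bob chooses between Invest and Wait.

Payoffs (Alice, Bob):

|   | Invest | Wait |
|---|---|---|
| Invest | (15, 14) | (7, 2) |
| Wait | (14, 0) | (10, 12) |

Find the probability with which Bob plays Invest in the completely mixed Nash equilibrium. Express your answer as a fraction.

Let q be the probability that Bob plays Invest. In a completely mixed equilibrium, Alice must be indifferent between Invest and Wait.
Alice's expected payoff from Invest is 15q + 7(1−q); from Wait it is 14q + 10(1−q).
Setting these equal: 8q + 7 = 4q + 10, so q = 3/4.

3/4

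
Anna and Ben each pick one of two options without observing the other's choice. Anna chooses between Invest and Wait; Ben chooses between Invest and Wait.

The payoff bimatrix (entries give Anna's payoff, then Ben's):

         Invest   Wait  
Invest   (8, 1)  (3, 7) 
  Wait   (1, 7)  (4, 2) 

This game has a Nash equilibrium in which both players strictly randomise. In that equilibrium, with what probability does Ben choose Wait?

Let y be the probability that Ben plays Invest. In a completely mixed equilibrium, Anna must be indifferent between Invest and Wait.
Anna's expected payoff from Invest is 8y + 3(1−y); from Wait it is y + 4(1−y).
Setting these equal: 5y + 3 = −3y + 4, so y = 1/8.
Therefore Ben plays Wait with probability 1 − 1/8 = 7/8.

7/8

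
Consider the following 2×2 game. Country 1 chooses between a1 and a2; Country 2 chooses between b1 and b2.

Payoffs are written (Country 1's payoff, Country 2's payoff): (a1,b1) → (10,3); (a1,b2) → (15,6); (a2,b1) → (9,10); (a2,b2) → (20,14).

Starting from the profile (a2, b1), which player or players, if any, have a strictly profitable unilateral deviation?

Both

Country 1 at (a2, b1) earns 9; deviating to a1 yields 10 — a strict improvement.
Country 2 earns 10; deviating to b2 yields 14 — a strict improvement.
Both Country 1 and Country 2 have strictly profitable deviations.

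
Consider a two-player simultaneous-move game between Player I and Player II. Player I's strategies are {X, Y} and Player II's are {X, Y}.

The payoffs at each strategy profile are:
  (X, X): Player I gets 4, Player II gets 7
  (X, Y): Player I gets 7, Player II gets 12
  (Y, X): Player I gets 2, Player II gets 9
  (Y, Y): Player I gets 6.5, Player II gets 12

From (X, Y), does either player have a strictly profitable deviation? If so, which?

Neither

Player I at (X, Y) earns 7; deviating to Y yields 6.5 — not better.
Player II earns 12; deviating to X yields 7 — not better.
Neither player can strictly improve; the profile is a Nash equilibrium.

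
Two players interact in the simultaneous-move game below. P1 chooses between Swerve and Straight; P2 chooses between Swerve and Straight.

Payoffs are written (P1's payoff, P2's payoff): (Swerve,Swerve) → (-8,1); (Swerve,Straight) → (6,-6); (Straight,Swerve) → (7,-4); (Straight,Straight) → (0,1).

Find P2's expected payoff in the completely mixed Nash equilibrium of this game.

-23/12

First find x, the probability P1 plays Swerve, from P2's indifference between Swerve and Straight: x − 4(1−x) = −6x + (1−x), giving x = 5/12.
Since P2 is indifferent in equilibrium, P2's expected payoff equals the payoff from either column against (5/12, 7/12). Using Swerve: (5/12) − 4(7/12) = -23/12.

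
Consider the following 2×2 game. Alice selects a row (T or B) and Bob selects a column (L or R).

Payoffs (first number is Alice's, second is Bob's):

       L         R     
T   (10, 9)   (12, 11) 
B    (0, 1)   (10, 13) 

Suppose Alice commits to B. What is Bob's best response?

Against B, Bob earns 1 from L and 13 from R.
So R is the best response.

R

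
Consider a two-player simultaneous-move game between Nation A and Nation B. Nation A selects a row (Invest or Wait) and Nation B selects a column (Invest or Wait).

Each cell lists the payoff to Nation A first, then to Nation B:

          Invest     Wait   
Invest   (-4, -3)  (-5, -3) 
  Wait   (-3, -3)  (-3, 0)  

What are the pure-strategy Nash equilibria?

(Invest, Invest): Nation A prefers Wait (-3 > -4) — not an equilibrium.
(Invest, Wait): Nation A prefers Wait (-3 > -5) — not an equilibrium.
(Wait, Invest): Nation B prefers Wait (0 > -3) — not an equilibrium.
(Wait, Wait): Nation A gets -3 ≥ -5 from Invest, and Nation B gets 0 ≥ -3 from Invest — Nash equilibrium.

(Wait, Wait)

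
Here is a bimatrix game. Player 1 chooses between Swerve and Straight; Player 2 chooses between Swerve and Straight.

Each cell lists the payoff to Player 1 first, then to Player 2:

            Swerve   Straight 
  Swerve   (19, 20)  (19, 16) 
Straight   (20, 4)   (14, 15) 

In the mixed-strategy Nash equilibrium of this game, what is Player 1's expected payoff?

19

First find q, the probability Player 2 plays Swerve, from Player 1's indifference between Swerve and Straight: 19q + 19(1−q) = 20q + 14(1−q), giving q = 5/6.
Since Player 1 is indifferent in equilibrium, Player 1's expected payoff equals the payoff from either row against (5/6, 1/6). Using Swerve: 19(5/6) + 19(1/6) = 19.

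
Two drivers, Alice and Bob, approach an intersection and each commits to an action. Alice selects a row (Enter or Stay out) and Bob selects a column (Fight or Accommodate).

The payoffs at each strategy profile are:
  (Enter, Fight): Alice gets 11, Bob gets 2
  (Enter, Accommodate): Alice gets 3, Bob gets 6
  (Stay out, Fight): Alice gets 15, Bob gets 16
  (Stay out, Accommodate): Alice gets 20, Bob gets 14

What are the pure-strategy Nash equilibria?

(Stay out, Fight)

(Enter, Fight): Alice prefers Stay out (15 > 11); Bob prefers Accommodate (6 > 2) — not an equilibrium.
(Enter, Accommodate): Alice prefers Stay out (20 > 3) — not an equilibrium.
(Stay out, Fight): Alice gets 15 ≥ 11 from Enter, and Bob gets 16 ≥ 14 from Accommodate — Nash equilibrium.
(Stay out, Accommodate): Bob prefers Fight (16 > 14) — not an equilibrium.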